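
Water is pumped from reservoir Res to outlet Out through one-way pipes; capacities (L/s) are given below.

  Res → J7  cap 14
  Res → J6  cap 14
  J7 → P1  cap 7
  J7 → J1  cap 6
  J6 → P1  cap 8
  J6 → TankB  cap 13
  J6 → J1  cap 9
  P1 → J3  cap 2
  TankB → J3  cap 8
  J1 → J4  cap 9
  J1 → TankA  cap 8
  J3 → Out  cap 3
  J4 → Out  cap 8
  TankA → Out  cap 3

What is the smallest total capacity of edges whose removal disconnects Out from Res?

14

Augment Res→J7→P1→J3→Out: bottleneck 2, flow now 2.
Augment Res→J7→J1→J4→Out: bottleneck 6, flow now 8.
Augment Res→J6→TankB→J3→Out: bottleneck 1, flow now 9.
Augment Res→J6→J1→J4→Out: bottleneck 2, flow now 11.
Augment Res→J6→J1→TankA→Out: bottleneck 3, flow now 14.
No augmenting path remains; maximum flow = 14.
By max-flow min-cut, the minimum cut capacity equals the max flow.
In the residual graph, reachable from Res: {Res, J7, J6, P1, TankB, J1, J3, J4, TankA}.
Min-cut edges: J3→Out (3), J4→Out (8), TankA→Out (3); capacity 3 + 8 + 3 = 14.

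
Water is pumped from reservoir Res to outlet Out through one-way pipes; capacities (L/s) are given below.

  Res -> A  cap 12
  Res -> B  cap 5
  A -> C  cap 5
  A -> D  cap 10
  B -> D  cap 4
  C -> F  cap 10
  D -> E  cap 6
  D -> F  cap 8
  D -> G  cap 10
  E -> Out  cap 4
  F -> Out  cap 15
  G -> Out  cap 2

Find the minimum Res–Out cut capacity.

16

Augment Res→A→C→F→Out: bottleneck 5, flow now 5.
Augment Res→A→D→E→Out: bottleneck 4, flow now 9.
Augment Res→A→D→F→Out: bottleneck 3, flow now 12.
Augment Res→B→D→F→Out: bottleneck 4, flow now 16.
No augmenting path remains; maximum flow = 16.
By max-flow min-cut, the minimum cut capacity equals the max flow.
In the residual graph, reachable from Res: {Res, B}.
Min-cut edges: Res→A (12), B→D (4); capacity 12 + 4 = 16.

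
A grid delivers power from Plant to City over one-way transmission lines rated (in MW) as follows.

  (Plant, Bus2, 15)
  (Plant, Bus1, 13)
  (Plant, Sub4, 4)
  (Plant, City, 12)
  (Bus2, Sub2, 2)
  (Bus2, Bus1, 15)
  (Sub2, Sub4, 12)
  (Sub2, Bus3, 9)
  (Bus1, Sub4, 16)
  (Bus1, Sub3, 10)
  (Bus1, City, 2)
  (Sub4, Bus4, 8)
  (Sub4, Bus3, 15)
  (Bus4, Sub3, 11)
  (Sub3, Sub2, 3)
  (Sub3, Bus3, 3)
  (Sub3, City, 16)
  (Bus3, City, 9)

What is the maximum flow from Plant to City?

39

Augment Plant→City: bottleneck 12, flow now 12.
Augment Plant→Bus1→City: bottleneck 2, flow now 14.
Augment Plant→Bus1→Sub3→City: bottleneck 10, flow now 24.
Augment Plant→Sub4→Bus3→City: bottleneck 4, flow now 28.
Augment Plant→Bus2→Sub2→Bus3→City: bottleneck 2, flow now 30.
Augment Plant→Bus1→Sub4→Bus3→City: bottleneck 1, flow now 31.
Augment Plant→Bus2→Bus1→Sub4→Bus3→City: bottleneck 2, flow now 33.
Augment Plant→Bus2→Bus1→Sub4→Bus4→Sub3→City: bottleneck 6, flow now 39.
No augmenting path remains; maximum flow = 39.
In the residual graph, reachable from Plant: {Plant, Bus2, Sub2, Bus1, Sub4, Bus4, Sub3, Bus3}.
Min-cut edges: Plant→City (12), Bus1→City (2), Sub3→City (16), Bus3→City (9); capacity 12 + 2 + 16 + 9 = 39.
This cut is saturated, so no flow can exceed 39.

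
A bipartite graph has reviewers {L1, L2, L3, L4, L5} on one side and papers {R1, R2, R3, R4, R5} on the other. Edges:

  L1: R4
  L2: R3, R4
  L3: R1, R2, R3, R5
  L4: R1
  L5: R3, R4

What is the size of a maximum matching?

Unit-capacity flow: source→left, listed edges, right→sink; max matching = max flow.
Augmenting path L1→R4 (+1); matched 1.
Augmenting path L2→R3 (+1); matched 2.
Augmenting path L3→R1 (+1); matched 3.
Augmenting path L4→R1→L3→R2 (+1); matched 4.
No augmenting path remains; maximum matching = 4.
König certificate: {L3, L4, R3, R4} is a vertex cover of size 4 (every listed pair touches it), so no matching can be larger.

4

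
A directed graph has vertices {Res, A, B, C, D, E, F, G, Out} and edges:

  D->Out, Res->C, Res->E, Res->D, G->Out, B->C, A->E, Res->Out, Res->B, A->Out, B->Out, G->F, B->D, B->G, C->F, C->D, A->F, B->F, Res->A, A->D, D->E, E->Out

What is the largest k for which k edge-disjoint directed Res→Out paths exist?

Assign every edge capacity 1; by Menger, the answer equals the max flow.
Path Res→Out (+1); total 1.
Path Res→A→Out (+1); total 2.
Path Res→B→Out (+1); total 3.
Path Res→D→Out (+1); total 4.
Path Res→E→Out (+1); total 5.
No residual Res→Out path; max flow = 5.
Certifying cut of size 5: {D→Out, E→Out, Res→A, Res→B, Res→Out}.

5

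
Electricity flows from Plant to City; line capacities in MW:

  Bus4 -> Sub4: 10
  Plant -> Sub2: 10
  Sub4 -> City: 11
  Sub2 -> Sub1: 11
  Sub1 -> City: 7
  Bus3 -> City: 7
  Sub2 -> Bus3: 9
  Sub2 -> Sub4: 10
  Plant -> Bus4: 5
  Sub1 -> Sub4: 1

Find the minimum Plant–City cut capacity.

Augment Plant→Bus4→Sub4→City: bottleneck 5, flow now 5.
Augment Plant→Sub2→Sub4→City: bottleneck 6, flow now 11.
Augment Plant→Sub2→Bus3→City: bottleneck 4, flow now 15.
No augmenting path remains; maximum flow = 15.
By max-flow min-cut, the minimum cut capacity equals the max flow.
In the residual graph, reachable from Plant: {Plant}.
Min-cut edges: Plant→Bus4 (5), Plant→Sub2 (10); capacity 5 + 10 = 15.

15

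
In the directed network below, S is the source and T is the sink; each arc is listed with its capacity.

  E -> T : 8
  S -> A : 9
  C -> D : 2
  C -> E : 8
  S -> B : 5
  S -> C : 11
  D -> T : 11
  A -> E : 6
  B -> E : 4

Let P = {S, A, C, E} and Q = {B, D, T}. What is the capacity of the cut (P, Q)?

Edges leaving {S, A, C, E}: S→B (5), C→D (2), E→T (8).
Cut capacity = 5 + 2 + 8 = 15.

15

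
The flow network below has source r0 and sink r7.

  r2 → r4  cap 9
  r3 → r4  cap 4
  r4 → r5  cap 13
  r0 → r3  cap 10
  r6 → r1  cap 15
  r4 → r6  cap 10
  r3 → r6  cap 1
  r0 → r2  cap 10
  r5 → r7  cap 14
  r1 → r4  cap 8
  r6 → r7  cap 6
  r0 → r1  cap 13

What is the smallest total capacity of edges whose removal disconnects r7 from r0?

Augment r0→r3→r6→r7: bottleneck 1, flow now 1.
Augment r0→r1→r4→r5→r7: bottleneck 8, flow now 9.
Augment r0→r2→r4→r5→r7: bottleneck 5, flow now 14.
Augment r0→r2→r4→r6→r7: bottleneck 4, flow now 18.
Augment r0→r3→r4→r6→r7: bottleneck 1, flow now 19.
No augmenting path remains; maximum flow = 19.
By max-flow min-cut, the minimum cut capacity equals the max flow.
In the residual graph, reachable from r0: {r0, r1, r2, r3, r4, r6}.
Min-cut edges: r4→r5 (13), r6→r7 (6); capacity 13 + 6 = 19.

19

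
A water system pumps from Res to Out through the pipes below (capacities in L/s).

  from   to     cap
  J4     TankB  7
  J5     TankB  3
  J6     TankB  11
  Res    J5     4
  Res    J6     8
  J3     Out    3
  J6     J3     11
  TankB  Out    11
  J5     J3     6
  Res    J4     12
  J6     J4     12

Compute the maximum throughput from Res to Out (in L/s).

14

Augment Res→J6→TankB→Out: bottleneck 8, flow now 8.
Augment Res→J4→TankB→Out: bottleneck 3, flow now 11.
Augment Res→J5→J3→Out: bottleneck 3, flow now 14.
No augmenting path remains; maximum flow = 14.
In the residual graph, reachable from Res: {Res, J6, J4, J5, TankB, J3}.
Min-cut edges: TankB→Out (11), J3→Out (3); capacity 11 + 3 = 14.
This cut is saturated, so no flow can exceed 14.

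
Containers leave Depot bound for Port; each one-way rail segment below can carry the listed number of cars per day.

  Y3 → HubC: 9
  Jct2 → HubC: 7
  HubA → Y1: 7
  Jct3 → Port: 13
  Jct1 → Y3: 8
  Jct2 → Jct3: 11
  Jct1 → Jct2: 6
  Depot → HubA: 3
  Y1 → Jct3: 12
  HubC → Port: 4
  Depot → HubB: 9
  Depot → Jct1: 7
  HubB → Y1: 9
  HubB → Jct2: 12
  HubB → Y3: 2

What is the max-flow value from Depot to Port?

17

Augment Depot→HubA→Y1→Jct3→Port: bottleneck 3, flow now 3.
Augment Depot→HubB→Jct2→Jct3→Port: bottleneck 9, flow now 12.
Augment Depot→Jct1→Jct2→Jct3→Port: bottleneck 1, flow now 13.
Augment Depot→Jct1→Jct2→HubC→Port: bottleneck 4, flow now 17.
No augmenting path remains; maximum flow = 17.
In the residual graph, reachable from Depot: {Depot, HubA, HubB, Jct1, Jct2, Y1, Y3, Jct3, HubC}.
Min-cut edges: Jct3→Port (13), HubC→Port (4); capacity 13 + 4 = 17.
This cut is saturated, so no flow can exceed 17.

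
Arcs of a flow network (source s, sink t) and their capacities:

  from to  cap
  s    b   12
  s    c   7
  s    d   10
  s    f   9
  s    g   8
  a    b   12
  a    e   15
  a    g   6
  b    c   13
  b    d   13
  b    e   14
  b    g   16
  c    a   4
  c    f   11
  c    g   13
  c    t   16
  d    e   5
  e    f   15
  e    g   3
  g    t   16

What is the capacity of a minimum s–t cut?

30

Augment s→c→t: bottleneck 7, flow now 7.
Augment s→g→t: bottleneck 8, flow now 15.
Augment s→b→c→t: bottleneck 9, flow now 24.
Augment s→b→g→t: bottleneck 3, flow now 27.
Augment s→d→e→g→t: bottleneck 3, flow now 30.
No augmenting path remains; maximum flow = 30.
By max-flow min-cut, the minimum cut capacity equals the max flow.
In the residual graph, reachable from s: {s, d, e, f}.
Min-cut edges: s→b (12), s→c (7), s→g (8), e→g (3); capacity 12 + 7 + 8 + 3 = 30.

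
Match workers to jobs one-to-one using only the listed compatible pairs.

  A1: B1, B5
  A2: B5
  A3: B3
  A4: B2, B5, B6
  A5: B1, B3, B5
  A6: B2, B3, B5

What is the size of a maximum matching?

Unit-capacity flow: source→left, listed edges, right→sink; max matching = max flow.
Augmenting path A1→B1 (+1); matched 1.
Augmenting path A2→B5 (+1); matched 2.
Augmenting path A3→B3 (+1); matched 3.
Augmenting path A4→B2 (+1); matched 4.
Augmenting path A6→B2→A4→B6 (+1); matched 5.
No augmenting path remains; maximum matching = 5.
König certificate: {A4, A6, B1, B3, B5} is a vertex cover of size 5 (every listed pair touches it), so no matching can be larger.

5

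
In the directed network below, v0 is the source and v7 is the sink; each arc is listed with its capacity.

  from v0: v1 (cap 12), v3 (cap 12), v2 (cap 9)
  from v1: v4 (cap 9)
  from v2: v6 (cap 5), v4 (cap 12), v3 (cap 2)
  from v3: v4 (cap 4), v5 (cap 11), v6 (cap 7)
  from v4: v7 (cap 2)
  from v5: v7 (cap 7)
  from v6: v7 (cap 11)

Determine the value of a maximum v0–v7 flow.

20

Augment v0→v1→v4→v7: bottleneck 2, flow now 2.
Augment v0→v2→v6→v7: bottleneck 5, flow now 7.
Augment v0→v3→v5→v7: bottleneck 7, flow now 14.
Augment v0→v3→v6→v7: bottleneck 5, flow now 19.
Augment v0→v2→v3→v6→v7: bottleneck 1, flow now 20.
No augmenting path remains; maximum flow = 20.
In the residual graph, reachable from v0: {v0, v1, v2, v3, v4, v5, v6}.
Min-cut edges: v4→v7 (2), v5→v7 (7), v6→v7 (11); capacity 2 + 7 + 11 = 20.
This cut is saturated, so no flow can exceed 20.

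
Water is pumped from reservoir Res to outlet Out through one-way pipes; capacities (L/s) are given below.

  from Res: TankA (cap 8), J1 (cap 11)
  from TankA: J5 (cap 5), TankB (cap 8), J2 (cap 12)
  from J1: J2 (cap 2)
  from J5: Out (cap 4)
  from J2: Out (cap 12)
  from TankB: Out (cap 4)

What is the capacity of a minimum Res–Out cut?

10

Augment Res→TankA→J5→Out: bottleneck 4, flow now 4.
Augment Res→TankA→J2→Out: bottleneck 4, flow now 8.
Augment Res→J1→J2→Out: bottleneck 2, flow now 10.
No augmenting path remains; maximum flow = 10.
By max-flow min-cut, the minimum cut capacity equals the max flow.
In the residual graph, reachable from Res: {Res, J1}.
Min-cut edges: Res→TankA (8), J1→J2 (2); capacity 8 + 2 = 10.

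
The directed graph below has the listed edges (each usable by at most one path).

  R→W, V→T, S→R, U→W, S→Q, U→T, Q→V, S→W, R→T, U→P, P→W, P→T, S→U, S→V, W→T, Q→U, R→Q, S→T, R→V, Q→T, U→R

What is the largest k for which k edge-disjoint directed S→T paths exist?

Assign every edge capacity 1; by Menger, the answer equals the max flow.
Path S→T (+1); total 1.
Path S→Q→T (+1); total 2.
Path S→R→T (+1); total 3.
Path S→U→T (+1); total 4.
Path S→V→T (+1); total 5.
Path S→W→T (+1); total 6.
No residual S→T path; max flow = 6.
Certifying cut of size 6: {S→Q, S→R, S→T, S→U, S→V, S→W}.

6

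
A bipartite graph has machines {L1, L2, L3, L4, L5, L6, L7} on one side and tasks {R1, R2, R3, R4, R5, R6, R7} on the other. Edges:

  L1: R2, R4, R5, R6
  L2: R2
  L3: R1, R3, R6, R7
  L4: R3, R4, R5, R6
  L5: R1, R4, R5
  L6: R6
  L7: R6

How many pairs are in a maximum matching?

Unit-capacity flow: source→left, listed edges, right→sink; max matching = max flow.
Augmenting path L1→R2 (+1); matched 1.
Augmenting path L3→R1 (+1); matched 2.
Augmenting path L4→R3 (+1); matched 3.
Augmenting path L5→R4 (+1); matched 4.
Augmenting path L6→R6 (+1); matched 5.
Augmenting path L2→R2→L1→R5 (+1); matched 6.
No augmenting path remains; maximum matching = 6.
König certificate: {L1, L2, L3, L4, L5, R6} is a vertex cover of size 6 (every listed pair touches it), so no matching can be larger.

6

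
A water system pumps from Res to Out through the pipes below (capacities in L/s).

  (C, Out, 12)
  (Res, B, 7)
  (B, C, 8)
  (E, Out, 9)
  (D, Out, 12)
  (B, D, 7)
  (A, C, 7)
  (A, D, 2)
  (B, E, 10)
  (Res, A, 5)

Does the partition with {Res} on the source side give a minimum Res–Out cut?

Yes — it is a minimum cut (capacity 12).

Given cut capacity: 5 + 7 = 12.
Augment Res→A→C→Out: bottleneck 5, flow now 5.
Augment Res→B→C→Out: bottleneck 7, flow now 12.
No augmenting path remains; maximum flow = 12.
Cut capacity 12 equals the max flow, so it is a minimum cut.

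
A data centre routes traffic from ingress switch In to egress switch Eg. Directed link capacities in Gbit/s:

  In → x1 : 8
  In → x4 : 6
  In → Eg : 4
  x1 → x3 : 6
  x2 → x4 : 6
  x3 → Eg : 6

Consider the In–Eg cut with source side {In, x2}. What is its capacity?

Edges leaving {In, x2}: In→x1 (8), In→x4 (6), In→Eg (4), x2→x4 (6).
Cut capacity = 8 + 6 + 4 + 6 = 24.

24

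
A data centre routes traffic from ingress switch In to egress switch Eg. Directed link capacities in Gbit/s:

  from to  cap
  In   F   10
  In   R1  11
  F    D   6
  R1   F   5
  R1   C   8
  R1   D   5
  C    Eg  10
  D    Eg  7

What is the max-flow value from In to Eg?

15

Augment In→F→D→Eg: bottleneck 6, flow now 6.
Augment In→R1→C→Eg: bottleneck 8, flow now 14.
Augment In→R1→D→Eg: bottleneck 1, flow now 15.
No augmenting path remains; maximum flow = 15.
In the residual graph, reachable from In: {In, F, R1, D}.
Min-cut edges: R1→C (8), D→Eg (7); capacity 8 + 7 = 15.
This cut is saturated, so no flow can exceed 15.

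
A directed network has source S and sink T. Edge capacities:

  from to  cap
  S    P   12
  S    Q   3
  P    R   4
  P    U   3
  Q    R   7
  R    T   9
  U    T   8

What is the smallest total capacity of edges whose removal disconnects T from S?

10

Augment S→P→R→T: bottleneck 4, flow now 4.
Augment S→P→U→T: bottleneck 3, flow now 7.
Augment S→Q→R→T: bottleneck 3, flow now 10.
No augmenting path remains; maximum flow = 10.
By max-flow min-cut, the minimum cut capacity equals the max flow.
In the residual graph, reachable from S: {S, P}.
Min-cut edges: S→Q (3), P→R (4), P→U (3); capacity 3 + 4 + 3 = 10.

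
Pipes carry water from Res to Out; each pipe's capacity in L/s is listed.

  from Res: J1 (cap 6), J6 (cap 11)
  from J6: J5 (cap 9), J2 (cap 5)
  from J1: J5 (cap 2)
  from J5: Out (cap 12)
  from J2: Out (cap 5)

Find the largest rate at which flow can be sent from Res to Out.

Augment Res→J6→J5→Out: bottleneck 9, flow now 9.
Augment Res→J6→J2→Out: bottleneck 2, flow now 11.
Augment Res→J1→J5→Out: bottleneck 2, flow now 13.
No augmenting path remains; maximum flow = 13.
In the residual graph, reachable from Res: {Res, J1}.
Min-cut edges: Res→J6 (11), J1→J5 (2); capacity 11 + 2 = 13.
This cut is saturated, so no flow can exceed 13.

13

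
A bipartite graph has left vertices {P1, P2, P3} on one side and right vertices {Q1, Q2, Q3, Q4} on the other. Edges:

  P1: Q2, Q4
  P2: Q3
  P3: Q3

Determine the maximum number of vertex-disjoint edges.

2

Unit-capacity flow: source→left, listed edges, right→sink; max matching = max flow.
Augmenting path P1→Q2 (+1); matched 1.
Augmenting path P2→Q3 (+1); matched 2.
No augmenting path remains; maximum matching = 2.
König certificate: {P1, Q3} is a vertex cover of size 2 (every listed pair touches it), so no matching can be larger.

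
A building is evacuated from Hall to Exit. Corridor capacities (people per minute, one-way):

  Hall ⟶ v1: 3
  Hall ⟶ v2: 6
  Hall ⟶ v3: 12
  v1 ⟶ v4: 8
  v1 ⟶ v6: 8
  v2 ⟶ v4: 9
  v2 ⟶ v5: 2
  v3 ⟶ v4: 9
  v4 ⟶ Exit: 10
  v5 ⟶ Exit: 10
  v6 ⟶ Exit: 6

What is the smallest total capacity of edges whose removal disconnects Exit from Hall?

Augment Hall→v1→v4→Exit: bottleneck 3, flow now 3.
Augment Hall→v2→v4→Exit: bottleneck 6, flow now 9.
Augment Hall→v3→v4→Exit: bottleneck 1, flow now 10.
Augment Hall→v3→v4→v1→v6→Exit: bottleneck 3, flow now 13. (uses reverse residual edge)
Augment Hall→v3→v4→v2→v5→Exit: bottleneck 2, flow now 15. (uses reverse residual edge)
No augmenting path remains; maximum flow = 15.
By max-flow min-cut, the minimum cut capacity equals the max flow.
In the residual graph, reachable from Hall: {Hall, v2, v3, v4}.
Min-cut edges: Hall→v1 (3), v2→v5 (2), v4→Exit (10); capacity 3 + 2 + 10 = 15.

15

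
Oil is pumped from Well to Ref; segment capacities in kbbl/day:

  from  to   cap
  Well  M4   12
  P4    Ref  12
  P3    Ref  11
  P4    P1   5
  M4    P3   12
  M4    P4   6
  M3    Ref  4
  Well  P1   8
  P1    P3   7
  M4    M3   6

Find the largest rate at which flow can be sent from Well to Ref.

Augment Well→P1→P3→Ref: bottleneck 7, flow now 7.
Augment Well→M4→M3→Ref: bottleneck 4, flow now 11.
Augment Well→M4→P3→Ref: bottleneck 4, flow now 15.
Augment Well→M4→P4→Ref: bottleneck 4, flow now 19.
No augmenting path remains; maximum flow = 19.
In the residual graph, reachable from Well: {Well, P1}.
Min-cut edges: Well→M4 (12), P1→P3 (7); capacity 12 + 7 = 19.
This cut is saturated, so no flow can exceed 19.

19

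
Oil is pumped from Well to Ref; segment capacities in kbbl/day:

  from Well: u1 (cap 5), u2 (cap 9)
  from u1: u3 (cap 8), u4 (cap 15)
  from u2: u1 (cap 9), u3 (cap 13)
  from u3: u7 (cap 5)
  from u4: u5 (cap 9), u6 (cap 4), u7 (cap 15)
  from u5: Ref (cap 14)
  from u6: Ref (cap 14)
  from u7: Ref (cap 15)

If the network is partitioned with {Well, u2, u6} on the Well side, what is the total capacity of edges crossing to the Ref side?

Edges leaving {Well, u2, u6}: Well→u1 (5), u2→u1 (9), u2→u3 (13), u6→Ref (14).
Cut capacity = 5 + 9 + 13 + 14 = 41.

41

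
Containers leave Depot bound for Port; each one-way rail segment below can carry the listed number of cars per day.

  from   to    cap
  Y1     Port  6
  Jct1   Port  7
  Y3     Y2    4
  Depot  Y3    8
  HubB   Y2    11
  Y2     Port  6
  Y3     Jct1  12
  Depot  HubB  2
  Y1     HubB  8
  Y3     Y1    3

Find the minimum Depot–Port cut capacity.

Augment Depot→Y3→Y2→Port: bottleneck 4, flow now 4.
Augment Depot→Y3→Y1→Port: bottleneck 3, flow now 7.
Augment Depot→Y3→Jct1→Port: bottleneck 1, flow now 8.
Augment Depot→HubB→Y2→Port: bottleneck 2, flow now 10.
No augmenting path remains; maximum flow = 10.
By max-flow min-cut, the minimum cut capacity equals the max flow.
In the residual graph, reachable from Depot: {Depot}.
Min-cut edges: Depot→Y3 (8), Depot→HubB (2); capacity 8 + 2 = 10.

10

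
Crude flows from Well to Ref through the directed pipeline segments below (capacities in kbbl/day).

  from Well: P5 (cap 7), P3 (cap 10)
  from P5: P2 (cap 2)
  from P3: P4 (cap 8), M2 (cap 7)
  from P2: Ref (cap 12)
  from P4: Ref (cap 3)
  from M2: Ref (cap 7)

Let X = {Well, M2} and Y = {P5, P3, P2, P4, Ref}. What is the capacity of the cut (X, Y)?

Edges leaving {Well, M2}: Well→P5 (7), Well→P3 (10), M2→Ref (7).
Cut capacity = 7 + 10 + 7 = 24.

24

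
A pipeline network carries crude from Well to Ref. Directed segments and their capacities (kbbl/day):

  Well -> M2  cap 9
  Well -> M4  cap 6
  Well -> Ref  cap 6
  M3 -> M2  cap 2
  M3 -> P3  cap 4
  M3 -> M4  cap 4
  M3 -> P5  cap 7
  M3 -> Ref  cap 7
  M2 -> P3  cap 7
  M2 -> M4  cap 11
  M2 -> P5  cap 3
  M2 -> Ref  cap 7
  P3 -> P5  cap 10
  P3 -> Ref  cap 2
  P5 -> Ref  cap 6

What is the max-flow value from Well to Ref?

15

Augment Well→Ref: bottleneck 6, flow now 6.
Augment Well→M2→Ref: bottleneck 7, flow now 13.
Augment Well→M2→P3→Ref: bottleneck 2, flow now 15.
No augmenting path remains; maximum flow = 15.
In the residual graph, reachable from Well: {Well, M4}.
Min-cut edges: Well→M2 (9), Well→Ref (6); capacity 9 + 6 = 15.
This cut is saturated, so no flow can exceed 15.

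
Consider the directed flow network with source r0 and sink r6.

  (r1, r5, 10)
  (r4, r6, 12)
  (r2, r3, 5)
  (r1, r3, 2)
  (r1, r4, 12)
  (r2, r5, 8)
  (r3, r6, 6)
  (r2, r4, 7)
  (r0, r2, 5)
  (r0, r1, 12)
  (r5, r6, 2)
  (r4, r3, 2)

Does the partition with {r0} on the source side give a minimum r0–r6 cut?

Yes — it is a minimum cut (capacity 17).

Given cut capacity: 12 + 5 = 17.
Augment r0→r1→r3→r6: bottleneck 2, flow now 2.
Augment r0→r1→r4→r6: bottleneck 10, flow now 12.
Augment r0→r2→r3→r6: bottleneck 4, flow now 16.
Augment r0→r2→r4→r6: bottleneck 1, flow now 17.
No augmenting path remains; maximum flow = 17.
Cut capacity 17 equals the max flow, so it is a minimum cut.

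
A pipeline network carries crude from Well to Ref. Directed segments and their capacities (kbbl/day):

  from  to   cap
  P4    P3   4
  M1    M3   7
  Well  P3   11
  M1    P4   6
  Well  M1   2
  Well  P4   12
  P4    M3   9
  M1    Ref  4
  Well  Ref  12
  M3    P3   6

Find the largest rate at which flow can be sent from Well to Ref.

Augment Well→Ref: bottleneck 12, flow now 12.
Augment Well→M1→Ref: bottleneck 2, flow now 14.
No augmenting path remains; maximum flow = 14.
In the residual graph, reachable from Well: {Well, P4, M3, P3}.
Min-cut edges: Well→M1 (2), Well→Ref (12); capacity 2 + 12 = 14.
This cut is saturated, so no flow can exceed 14.

14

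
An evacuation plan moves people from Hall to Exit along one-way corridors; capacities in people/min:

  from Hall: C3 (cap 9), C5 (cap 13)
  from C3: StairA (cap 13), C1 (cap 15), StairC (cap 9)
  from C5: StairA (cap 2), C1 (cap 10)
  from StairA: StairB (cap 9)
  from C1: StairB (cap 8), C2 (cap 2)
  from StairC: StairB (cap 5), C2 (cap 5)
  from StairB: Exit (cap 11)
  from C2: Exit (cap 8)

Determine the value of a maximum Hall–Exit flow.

Augment Hall→C3→StairA→StairB→Exit: bottleneck 9, flow now 9.
Augment Hall→C5→C1→StairB→Exit: bottleneck 2, flow now 11.
Augment Hall→C5→C1→C2→Exit: bottleneck 2, flow now 13.
Augment Hall→C5→StairA→C3→StairC→C2→Exit: bottleneck 2, flow now 15. (uses reverse residual edge)
Augment Hall→C5→C1→StairB→StairA→C3→StairC→C2→Exit: bottleneck 3, flow now 18. (uses reverse residual edge)
No augmenting path remains; maximum flow = 18.
In the residual graph, reachable from Hall: {Hall, C3, C5, StairA, C1, StairC, StairB}.
Min-cut edges: C1→C2 (2), StairC→C2 (5), StairB→Exit (11); capacity 2 + 5 + 11 = 18.
This cut is saturated, so no flow can exceed 18.

18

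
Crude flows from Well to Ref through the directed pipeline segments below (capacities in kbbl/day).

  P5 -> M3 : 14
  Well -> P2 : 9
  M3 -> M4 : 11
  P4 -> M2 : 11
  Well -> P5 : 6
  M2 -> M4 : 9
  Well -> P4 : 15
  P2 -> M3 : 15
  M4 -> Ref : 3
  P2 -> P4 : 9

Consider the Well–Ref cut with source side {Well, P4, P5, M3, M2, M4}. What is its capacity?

12

Edges leaving {Well, P4, P5, M3, M2, M4}: Well→P2 (9), M4→Ref (3).
Cut capacity = 9 + 3 = 12.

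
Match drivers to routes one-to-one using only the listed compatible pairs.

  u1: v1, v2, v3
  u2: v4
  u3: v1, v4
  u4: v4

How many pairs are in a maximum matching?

Unit-capacity flow: source→left, listed edges, right→sink; max matching = max flow.
Augmenting path u1→v1 (+1); matched 1.
Augmenting path u2→v4 (+1); matched 2.
Augmenting path u3→v1→u1→v2 (+1); matched 3.
No augmenting path remains; maximum matching = 3.
König certificate: {u1, u3, v4} is a vertex cover of size 3 (every listed pair touches it), so no matching can be larger.

3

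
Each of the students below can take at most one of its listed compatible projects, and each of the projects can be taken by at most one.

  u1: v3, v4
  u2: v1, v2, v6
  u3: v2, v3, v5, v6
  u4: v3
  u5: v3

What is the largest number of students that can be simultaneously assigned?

Unit-capacity flow: source→left, listed edges, right→sink; max matching = max flow.
Augmenting path u1→v3 (+1); matched 1.
Augmenting path u2→v1 (+1); matched 2.
Augmenting path u3→v2 (+1); matched 3.
Augmenting path u4→v3→u1→v4 (+1); matched 4.
No augmenting path remains; maximum matching = 4.
König certificate: {u1, u2, u3, v3} is a vertex cover of size 4 (every listed pair touches it), so no matching can be larger.

4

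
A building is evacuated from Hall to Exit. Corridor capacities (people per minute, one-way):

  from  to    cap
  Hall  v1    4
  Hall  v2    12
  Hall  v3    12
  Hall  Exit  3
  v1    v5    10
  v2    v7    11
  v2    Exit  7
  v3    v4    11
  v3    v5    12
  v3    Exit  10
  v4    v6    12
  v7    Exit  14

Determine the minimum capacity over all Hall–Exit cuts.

Augment Hall→Exit: bottleneck 3, flow now 3.
Augment Hall→v2→Exit: bottleneck 7, flow now 10.
Augment Hall→v3→Exit: bottleneck 10, flow now 20.
Augment Hall→v2→v7→Exit: bottleneck 5, flow now 25.
No augmenting path remains; maximum flow = 25.
By max-flow min-cut, the minimum cut capacity equals the max flow.
In the residual graph, reachable from Hall: {Hall, v1, v3, v4, v5, v6}.
Min-cut edges: Hall→v2 (12), Hall→Exit (3), v3→Exit (10); capacity 12 + 3 + 10 = 25.

25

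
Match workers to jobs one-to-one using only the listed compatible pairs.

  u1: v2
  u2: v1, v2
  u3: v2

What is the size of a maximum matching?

2

Unit-capacity flow: source→left, listed edges, right→sink; max matching = max flow.
Augmenting path u1→v2 (+1); matched 1.
Augmenting path u2→v1 (+1); matched 2.
No augmenting path remains; maximum matching = 2.
König certificate: {u2, v2} is a vertex cover of size 2 (every listed pair touches it), so no matching can be larger.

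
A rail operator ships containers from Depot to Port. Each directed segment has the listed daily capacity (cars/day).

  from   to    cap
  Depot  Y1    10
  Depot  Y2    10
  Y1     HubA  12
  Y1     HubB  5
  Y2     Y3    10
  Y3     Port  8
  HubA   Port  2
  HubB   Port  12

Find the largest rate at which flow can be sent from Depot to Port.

Augment Depot→Y1→HubA→Port: bottleneck 2, flow now 2.
Augment Depot→Y1→HubB→Port: bottleneck 5, flow now 7.
Augment Depot→Y2→Y3→Port: bottleneck 8, flow now 15.
No augmenting path remains; maximum flow = 15.
In the residual graph, reachable from Depot: {Depot, Y1, Y2, Y3, HubA}.
Min-cut edges: Y1→HubB (5), Y3→Port (8), HubA→Port (2); capacity 5 + 8 + 2 = 15.
This cut is saturated, so no flow can exceed 15.

15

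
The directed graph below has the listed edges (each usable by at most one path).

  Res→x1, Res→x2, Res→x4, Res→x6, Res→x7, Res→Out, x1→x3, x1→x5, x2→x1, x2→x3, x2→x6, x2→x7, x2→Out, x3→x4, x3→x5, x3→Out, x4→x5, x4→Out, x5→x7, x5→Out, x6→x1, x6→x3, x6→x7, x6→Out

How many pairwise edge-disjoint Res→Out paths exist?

Assign every edge capacity 1; by Menger, the answer equals the max flow.
Path Res→Out (+1); total 1.
Path Res→x2→Out (+1); total 2.
Path Res→x4→Out (+1); total 3.
Path Res→x6→Out (+1); total 4.
Path Res→x1→x3→Out (+1); total 5.
No residual Res→Out path; max flow = 5.
Certifying cut of size 5: {Res→Out, Res→x1, Res→x2, Res→x4, Res→x6}.

5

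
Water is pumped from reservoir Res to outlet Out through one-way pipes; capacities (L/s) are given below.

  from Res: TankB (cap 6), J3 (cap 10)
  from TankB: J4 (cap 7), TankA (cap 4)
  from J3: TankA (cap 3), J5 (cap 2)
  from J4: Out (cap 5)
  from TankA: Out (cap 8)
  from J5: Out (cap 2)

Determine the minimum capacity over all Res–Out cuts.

11

Augment Res→TankB→J4→Out: bottleneck 5, flow now 5.
Augment Res→TankB→TankA→Out: bottleneck 1, flow now 6.
Augment Res→J3→TankA→Out: bottleneck 3, flow now 9.
Augment Res→J3→J5→Out: bottleneck 2, flow now 11.
No augmenting path remains; maximum flow = 11.
By max-flow min-cut, the minimum cut capacity equals the max flow.
In the residual graph, reachable from Res: {Res, J3}.
Min-cut edges: Res→TankB (6), J3→TankA (3), J3→J5 (2); capacity 6 + 3 + 2 = 11.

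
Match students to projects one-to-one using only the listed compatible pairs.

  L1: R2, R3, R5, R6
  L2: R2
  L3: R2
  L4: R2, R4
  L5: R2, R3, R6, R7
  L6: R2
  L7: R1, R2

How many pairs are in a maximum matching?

5

Unit-capacity flow: source→left, listed edges, right→sink; max matching = max flow.
Augmenting path L1→R2 (+1); matched 1.
Augmenting path L4→R4 (+1); matched 2.
Augmenting path L5→R3 (+1); matched 3.
Augmenting path L7→R1 (+1); matched 4.
Augmenting path L2→R2→L1→R5 (+1); matched 5.
No augmenting path remains; maximum matching = 5.
König certificate: {L1, L4, L5, L7, R2} is a vertex cover of size 5 (every listed pair touches it), so no matching can be larger.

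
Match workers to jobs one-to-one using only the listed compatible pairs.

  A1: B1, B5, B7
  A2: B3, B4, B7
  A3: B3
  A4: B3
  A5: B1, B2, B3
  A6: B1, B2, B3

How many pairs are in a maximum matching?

Unit-capacity flow: source→left, listed edges, right→sink; max matching = max flow.
Augmenting path A1→B1 (+1); matched 1.
Augmenting path A2→B3 (+1); matched 2.
Augmenting path A5→B2 (+1); matched 3.
Augmenting path A3→B3→A2→B4 (+1); matched 4.
Augmenting path A6→B1→A1→B5 (+1); matched 5.
No augmenting path remains; maximum matching = 5.
König certificate: {A1, A2, A5, A6, B3} is a vertex cover of size 5 (every listed pair touches it), so no matching can be larger.

5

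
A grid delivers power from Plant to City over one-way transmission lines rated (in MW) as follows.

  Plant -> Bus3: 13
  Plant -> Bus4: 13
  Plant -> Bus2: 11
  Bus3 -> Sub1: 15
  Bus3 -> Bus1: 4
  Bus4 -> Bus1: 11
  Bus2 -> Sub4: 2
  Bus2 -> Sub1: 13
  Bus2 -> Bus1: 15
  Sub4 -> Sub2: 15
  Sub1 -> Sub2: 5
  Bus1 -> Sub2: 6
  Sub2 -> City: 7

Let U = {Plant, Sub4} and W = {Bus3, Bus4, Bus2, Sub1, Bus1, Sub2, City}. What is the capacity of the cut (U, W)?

52

Edges leaving {Plant, Sub4}: Plant→Bus3 (13), Plant→Bus4 (13), Plant→Bus2 (11), Sub4→Sub2 (15).
Cut capacity = 13 + 13 + 11 + 15 = 52.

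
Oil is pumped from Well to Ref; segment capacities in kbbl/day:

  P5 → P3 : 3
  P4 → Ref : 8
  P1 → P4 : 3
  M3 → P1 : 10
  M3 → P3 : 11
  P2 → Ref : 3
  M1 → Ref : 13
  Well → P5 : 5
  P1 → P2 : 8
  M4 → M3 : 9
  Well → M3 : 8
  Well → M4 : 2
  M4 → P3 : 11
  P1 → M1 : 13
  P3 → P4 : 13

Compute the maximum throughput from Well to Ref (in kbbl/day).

13

Augment Well→M4→P3→P4→Ref: bottleneck 2, flow now 2.
Augment Well→M3→P1→P2→Ref: bottleneck 3, flow now 5.
Augment Well→M3→P1→P4→Ref: bottleneck 3, flow now 8.
Augment Well→M3→P1→M1→Ref: bottleneck 2, flow now 10.
Augment Well→P5→P3→P4→Ref: bottleneck 3, flow now 13.
No augmenting path remains; maximum flow = 13.
In the residual graph, reachable from Well: {Well, P5}.
Min-cut edges: Well→M4 (2), Well→M3 (8), P5→P3 (3); capacity 2 + 8 + 3 = 13.
This cut is saturated, so no flow can exceed 13.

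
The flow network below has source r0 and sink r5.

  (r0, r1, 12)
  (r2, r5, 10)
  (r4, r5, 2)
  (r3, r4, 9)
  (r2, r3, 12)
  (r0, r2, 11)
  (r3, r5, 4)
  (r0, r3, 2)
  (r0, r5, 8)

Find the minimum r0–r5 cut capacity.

Augment r0→r5: bottleneck 8, flow now 8.
Augment r0→r2→r5: bottleneck 10, flow now 18.
Augment r0→r3→r5: bottleneck 2, flow now 20.
Augment r0→r2→r3→r5: bottleneck 1, flow now 21.
No augmenting path remains; maximum flow = 21.
By max-flow min-cut, the minimum cut capacity equals the max flow.
In the residual graph, reachable from r0: {r0, r1}.
Min-cut edges: r0→r2 (11), r0→r3 (2), r0→r5 (8); capacity 11 + 2 + 8 = 21.

21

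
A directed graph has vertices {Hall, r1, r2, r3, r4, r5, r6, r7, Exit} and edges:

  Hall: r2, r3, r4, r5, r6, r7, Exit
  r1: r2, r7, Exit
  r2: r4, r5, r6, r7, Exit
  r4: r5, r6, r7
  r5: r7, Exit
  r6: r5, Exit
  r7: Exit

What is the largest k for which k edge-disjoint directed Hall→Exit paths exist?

5

Assign every edge capacity 1; by Menger, the answer equals the max flow.
Path Hall→Exit (+1); total 1.
Path Hall→r2→Exit (+1); total 2.
Path Hall→r5→Exit (+1); total 3.
Path Hall→r6→Exit (+1); total 4.
Path Hall→r7→Exit (+1); total 5.
No residual Hall→Exit path; max flow = 5.
Certifying cut of size 5: {Hall→Exit, Hall→r2, r5→Exit, r6→Exit, r7→Exit}.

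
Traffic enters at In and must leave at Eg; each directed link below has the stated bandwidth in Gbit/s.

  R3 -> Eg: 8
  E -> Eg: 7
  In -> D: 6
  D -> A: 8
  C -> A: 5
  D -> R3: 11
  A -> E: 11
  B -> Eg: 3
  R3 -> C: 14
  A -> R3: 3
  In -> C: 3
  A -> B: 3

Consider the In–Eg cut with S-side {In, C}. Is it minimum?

Given cut capacity: 6 + 5 = 11.
Augment In→D→R3→Eg: bottleneck 6, flow now 6.
Augment In→C→A→E→Eg: bottleneck 3, flow now 9.
No augmenting path remains; maximum flow = 9.
In the residual graph, reachable from In: {In}.
Min-cut edges: In→C (3), In→D (6); capacity 3 + 6 = 9.
Cut capacity 11 exceeds the max flow 9, so it is not minimum.

No — its capacity is 11, but the minimum cut has capacity 9.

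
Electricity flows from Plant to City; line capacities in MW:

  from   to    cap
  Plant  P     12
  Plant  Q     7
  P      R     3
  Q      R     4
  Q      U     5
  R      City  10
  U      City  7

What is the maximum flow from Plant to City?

Augment Plant→P→R→City: bottleneck 3, flow now 3.
Augment Plant→Q→R→City: bottleneck 4, flow now 7.
Augment Plant→Q→U→City: bottleneck 3, flow now 10.
No augmenting path remains; maximum flow = 10.
In the residual graph, reachable from Plant: {Plant, P}.
Min-cut edges: Plant→Q (7), P→R (3); capacity 7 + 3 = 10.
This cut is saturated, so no flow can exceed 10.

10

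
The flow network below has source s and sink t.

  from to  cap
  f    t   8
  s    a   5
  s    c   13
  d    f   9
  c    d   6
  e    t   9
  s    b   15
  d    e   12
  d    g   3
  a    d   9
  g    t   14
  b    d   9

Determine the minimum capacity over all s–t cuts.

20

Augment s→a→d→e→t: bottleneck 5, flow now 5.
Augment s→b→d→e→t: bottleneck 4, flow now 9.
Augment s→b→d→f→t: bottleneck 5, flow now 14.
Augment s→c→d→f→t: bottleneck 3, flow now 17.
Augment s→c→d→g→t: bottleneck 3, flow now 20.
No augmenting path remains; maximum flow = 20.
By max-flow min-cut, the minimum cut capacity equals the max flow.
In the residual graph, reachable from s: {s, b, c}.
Min-cut edges: s→a (5), b→d (9), c→d (6); capacity 5 + 9 + 6 = 20.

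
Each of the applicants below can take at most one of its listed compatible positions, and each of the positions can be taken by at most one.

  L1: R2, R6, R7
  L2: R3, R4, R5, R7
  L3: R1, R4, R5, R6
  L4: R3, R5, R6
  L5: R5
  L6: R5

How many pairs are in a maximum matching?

Unit-capacity flow: source→left, listed edges, right→sink; max matching = max flow.
Augmenting path L1→R2 (+1); matched 1.
Augmenting path L2→R3 (+1); matched 2.
Augmenting path L3→R1 (+1); matched 3.
Augmenting path L4→R5 (+1); matched 4.
Augmenting path L5→R5→L4→R6 (+1); matched 5.
No augmenting path remains; maximum matching = 5.
König certificate: {L1, L2, L3, L4, R5} is a vertex cover of size 5 (every listed pair touches it), so no matching can be larger.

5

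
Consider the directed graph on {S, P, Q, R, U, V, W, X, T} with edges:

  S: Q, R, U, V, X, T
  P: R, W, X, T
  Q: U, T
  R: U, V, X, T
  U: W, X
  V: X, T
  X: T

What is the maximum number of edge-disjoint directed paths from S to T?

Assign every edge capacity 1; by Menger, the answer equals the max flow.
Path S→T (+1); total 1.
Path S→Q→T (+1); total 2.
Path S→R→T (+1); total 3.
Path S→V→T (+1); total 4.
Path S→X→T (+1); total 5.
No residual S→T path; max flow = 5.
Certifying cut of size 5: {S→Q, S→R, S→T, S→V, X→T}.

5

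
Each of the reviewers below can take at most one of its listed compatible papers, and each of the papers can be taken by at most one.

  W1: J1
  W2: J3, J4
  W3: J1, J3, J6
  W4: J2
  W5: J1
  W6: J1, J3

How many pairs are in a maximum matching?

5

Unit-capacity flow: source→left, listed edges, right→sink; max matching = max flow.
Augmenting path W1→J1 (+1); matched 1.
Augmenting path W2→J3 (+1); matched 2.
Augmenting path W3→J6 (+1); matched 3.
Augmenting path W4→J2 (+1); matched 4.
Augmenting path W6→J3→W2→J4 (+1); matched 5.
No augmenting path remains; maximum matching = 5.
König certificate: {W2, W3, W4, W6, J1} is a vertex cover of size 5 (every listed pair touches it), so no matching can be larger.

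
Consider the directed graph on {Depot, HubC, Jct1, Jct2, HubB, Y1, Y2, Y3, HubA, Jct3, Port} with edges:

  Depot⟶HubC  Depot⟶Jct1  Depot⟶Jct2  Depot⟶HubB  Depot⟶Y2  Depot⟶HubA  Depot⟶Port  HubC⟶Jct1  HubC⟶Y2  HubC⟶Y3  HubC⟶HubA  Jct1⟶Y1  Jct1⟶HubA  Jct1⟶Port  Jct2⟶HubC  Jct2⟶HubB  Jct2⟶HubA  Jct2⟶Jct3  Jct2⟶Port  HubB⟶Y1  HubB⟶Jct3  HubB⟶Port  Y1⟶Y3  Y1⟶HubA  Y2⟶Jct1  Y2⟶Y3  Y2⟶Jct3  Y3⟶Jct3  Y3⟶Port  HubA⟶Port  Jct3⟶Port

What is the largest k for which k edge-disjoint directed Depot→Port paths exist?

7

Assign every edge capacity 1; by Menger, the answer equals the max flow.
Path Depot→Port (+1); total 1.
Path Depot→Jct1→Port (+1); total 2.
Path Depot→Jct2→Port (+1); total 3.
Path Depot→HubB→Port (+1); total 4.
Path Depot→HubA→Port (+1); total 5.
Path Depot→HubC→Y3→Port (+1); total 6.
Path Depot→Y2→Jct3→Port (+1); total 7.
No residual Depot→Port path; max flow = 7.
Certifying cut of size 7: {Depot→HubA, Depot→HubB, Depot→HubC, Depot→Jct1, Depot→Jct2, Depot→Port, Depot→Y2}.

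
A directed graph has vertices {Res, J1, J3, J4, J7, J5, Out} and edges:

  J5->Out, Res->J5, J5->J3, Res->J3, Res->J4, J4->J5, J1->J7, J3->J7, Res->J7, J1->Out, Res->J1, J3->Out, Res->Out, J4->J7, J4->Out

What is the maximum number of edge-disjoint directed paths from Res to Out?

5

Assign every edge capacity 1; by Menger, the answer equals the max flow.
Path Res→Out (+1); total 1.
Path Res→J1→Out (+1); total 2.
Path Res→J3→Out (+1); total 3.
Path Res→J4→Out (+1); total 4.
Path Res→J5→Out (+1); total 5.
No residual Res→Out path; max flow = 5.
Certifying cut of size 5: {Res→J1, Res→J3, Res→J4, Res→J5, Res→Out}.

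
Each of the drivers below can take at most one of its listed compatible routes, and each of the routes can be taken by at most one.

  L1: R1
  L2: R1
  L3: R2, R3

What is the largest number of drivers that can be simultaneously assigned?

Unit-capacity flow: source→left, listed edges, right→sink; max matching = max flow.
Augmenting path L1→R1 (+1); matched 1.
Augmenting path L3→R2 (+1); matched 2.
No augmenting path remains; maximum matching = 2.
König certificate: {L3, R1} is a vertex cover of size 2 (every listed pair touches it), so no matching can be larger.

2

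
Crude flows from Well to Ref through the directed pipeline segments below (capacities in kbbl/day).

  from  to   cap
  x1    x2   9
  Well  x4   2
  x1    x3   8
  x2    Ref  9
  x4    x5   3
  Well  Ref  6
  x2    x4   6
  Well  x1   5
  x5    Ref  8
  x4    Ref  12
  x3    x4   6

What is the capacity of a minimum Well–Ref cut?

13

Augment Well→Ref: bottleneck 6, flow now 6.
Augment Well→x4→Ref: bottleneck 2, flow now 8.
Augment Well→x1→x2→Ref: bottleneck 5, flow now 13.
No augmenting path remains; maximum flow = 13.
By max-flow min-cut, the minimum cut capacity equals the max flow.
In the residual graph, reachable from Well: {Well}.
Min-cut edges: Well→x1 (5), Well→x4 (2), Well→Ref (6); capacity 5 + 2 + 6 = 13.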